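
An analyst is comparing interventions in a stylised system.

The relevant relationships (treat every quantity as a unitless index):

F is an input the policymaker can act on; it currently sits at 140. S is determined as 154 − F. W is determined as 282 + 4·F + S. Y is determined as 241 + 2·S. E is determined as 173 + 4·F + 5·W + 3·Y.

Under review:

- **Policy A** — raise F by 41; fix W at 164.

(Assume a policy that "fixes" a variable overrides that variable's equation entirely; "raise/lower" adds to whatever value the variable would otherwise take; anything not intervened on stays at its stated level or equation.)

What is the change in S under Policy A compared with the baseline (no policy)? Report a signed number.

-41

Baseline:
  F = 140
  S = 154 − 140 = 14
Policy A (F + 41, W := 164):
  F = 140 + 41 = 181
  S = 154 − 181 = -27
Change in S: -27 − 14 = -41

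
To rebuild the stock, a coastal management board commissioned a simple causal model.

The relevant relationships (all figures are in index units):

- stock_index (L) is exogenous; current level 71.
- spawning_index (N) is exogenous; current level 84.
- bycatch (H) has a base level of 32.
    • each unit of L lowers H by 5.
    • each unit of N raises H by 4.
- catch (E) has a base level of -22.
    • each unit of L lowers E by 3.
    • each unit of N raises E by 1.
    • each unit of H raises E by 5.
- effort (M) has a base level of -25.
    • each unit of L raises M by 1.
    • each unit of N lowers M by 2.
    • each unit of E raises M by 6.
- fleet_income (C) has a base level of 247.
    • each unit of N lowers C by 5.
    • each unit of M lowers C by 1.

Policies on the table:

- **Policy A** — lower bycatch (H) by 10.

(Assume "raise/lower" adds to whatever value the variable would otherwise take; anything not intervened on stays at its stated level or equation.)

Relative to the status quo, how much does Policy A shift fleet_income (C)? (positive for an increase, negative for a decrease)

Baseline:
  L = 71
  N = 84
  H = 32 − 5·71 + 4·84 = 13
  E = -22 − 3·71 + 84 + 5·13 = -86
  M = -25 + 71 − 2·84 + 6·(-86) = -638
  C = 247 − 5·84 − (-638) = 465
Policy A (H − 10):
  L = 71
  N = 84
  H = 32 − 5·71 + 4·84 (−10 from intervention) = 3
  E = -22 − 3·71 + 84 + 5·3 = -136
  M = -25 + 71 − 2·84 + 6·(-136) = -938
  C = 247 − 5·84 − (-938) = 765
Change in C: 765 − 465 = 300

300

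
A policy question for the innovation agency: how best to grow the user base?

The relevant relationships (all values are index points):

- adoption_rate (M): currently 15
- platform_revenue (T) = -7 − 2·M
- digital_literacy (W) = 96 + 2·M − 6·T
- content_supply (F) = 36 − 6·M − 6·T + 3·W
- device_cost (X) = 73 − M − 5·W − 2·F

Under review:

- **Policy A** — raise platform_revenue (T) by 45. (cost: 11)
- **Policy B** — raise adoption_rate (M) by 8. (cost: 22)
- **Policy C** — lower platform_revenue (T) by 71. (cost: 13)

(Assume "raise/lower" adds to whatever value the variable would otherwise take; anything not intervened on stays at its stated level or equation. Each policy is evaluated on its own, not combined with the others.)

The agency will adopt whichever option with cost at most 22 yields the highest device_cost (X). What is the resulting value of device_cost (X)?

-596

Policy A (T + 45):
  M = 15
  T = -7 − 2·15 (+45 from intervention) = 8
  W = 96 + 2·15 − 6·8 = 78
  F = 36 − 6·15 − 6·8 + 3·78 = 132
  X = 73 − 15 − 5·78 − 2·132 = -596
Policy B (M + 8):
  M = 15 + 8 = 23
  T = -7 − 2·23 = -53
  W = 96 + 2·23 − 6·(-53) = 460
  F = 36 − 6·23 − 6·(-53) + 3·460 = 1596
  X = 73 − 23 − 5·460 − 2·1596 = -5442
Policy C (T − 71):
  M = 15
  T = -7 − 2·15 (−71 from intervention) = -108
  W = 96 + 2·15 − 6·(-108) = 774
  F = 36 − 6·15 − 6·(-108) + 3·774 = 2916
  X = 73 − 15 − 5·774 − 2·2916 = -9644
Comparing — Policy A: X=-596, Policy B: X=-5442, Policy C: X=-9644. Highest is -596 (Policy A).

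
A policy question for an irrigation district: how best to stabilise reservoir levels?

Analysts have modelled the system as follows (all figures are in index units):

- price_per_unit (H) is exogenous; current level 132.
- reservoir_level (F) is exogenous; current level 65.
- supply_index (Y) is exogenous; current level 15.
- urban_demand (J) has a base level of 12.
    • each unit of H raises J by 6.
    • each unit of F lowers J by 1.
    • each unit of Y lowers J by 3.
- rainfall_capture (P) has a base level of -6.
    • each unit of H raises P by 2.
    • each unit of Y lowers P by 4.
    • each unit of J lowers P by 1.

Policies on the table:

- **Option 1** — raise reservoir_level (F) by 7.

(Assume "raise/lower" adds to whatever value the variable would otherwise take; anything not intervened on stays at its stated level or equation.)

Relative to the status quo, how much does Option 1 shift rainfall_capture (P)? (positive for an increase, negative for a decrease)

7

Baseline:
  H = 132
  F = 65
  Y = 15
  J = 12 + 6·132 − 65 − 3·15 = 694
  P = -6 + 2·132 − 4·15 − 694 = -496
Option 1 (F + 7):
  H = 132
  F = 65 + 7 = 72
  Y = 15
  J = 12 + 6·132 − 72 − 3·15 = 687
  P = -6 + 2·132 − 4·15 − 687 = -489
Change in P: -489 − (-496) = 7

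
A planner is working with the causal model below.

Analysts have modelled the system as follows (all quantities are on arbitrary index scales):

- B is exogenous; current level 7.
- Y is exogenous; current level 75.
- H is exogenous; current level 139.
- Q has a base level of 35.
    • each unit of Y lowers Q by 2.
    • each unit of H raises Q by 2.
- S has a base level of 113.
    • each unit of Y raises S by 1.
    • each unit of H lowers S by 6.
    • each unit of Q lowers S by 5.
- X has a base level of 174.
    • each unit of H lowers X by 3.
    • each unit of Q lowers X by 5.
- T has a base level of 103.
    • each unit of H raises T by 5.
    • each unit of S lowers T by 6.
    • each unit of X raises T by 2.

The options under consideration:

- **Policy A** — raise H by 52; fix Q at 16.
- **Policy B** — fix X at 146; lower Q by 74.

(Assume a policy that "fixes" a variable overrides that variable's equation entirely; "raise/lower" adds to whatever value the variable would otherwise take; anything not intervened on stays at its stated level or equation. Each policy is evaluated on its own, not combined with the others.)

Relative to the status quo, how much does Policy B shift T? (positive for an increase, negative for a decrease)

Baseline:
  Y = 75
  H = 139
  Q = 35 − 2·75 + 2·139 = 163
  S = 113 + 75 − 6·139 − 5·163 = -1461
  X = 174 − 3·139 − 5·163 = -1058
  T = 103 + 5·139 − 6·(-1461) + 2·(-1058) = 7448
Policy B (X := 146, Q − 74):
  Y = 75
  H = 139
  Q = 35 − 2·75 + 2·139 (−74 from intervention) = 89
  S = 113 + 75 − 6·139 − 5·89 = -1091
  X = 146
  T = 103 + 5·139 − 6·(-1091) + 2·146 = 7636
Change in T: 7636 − 7448 = 188

188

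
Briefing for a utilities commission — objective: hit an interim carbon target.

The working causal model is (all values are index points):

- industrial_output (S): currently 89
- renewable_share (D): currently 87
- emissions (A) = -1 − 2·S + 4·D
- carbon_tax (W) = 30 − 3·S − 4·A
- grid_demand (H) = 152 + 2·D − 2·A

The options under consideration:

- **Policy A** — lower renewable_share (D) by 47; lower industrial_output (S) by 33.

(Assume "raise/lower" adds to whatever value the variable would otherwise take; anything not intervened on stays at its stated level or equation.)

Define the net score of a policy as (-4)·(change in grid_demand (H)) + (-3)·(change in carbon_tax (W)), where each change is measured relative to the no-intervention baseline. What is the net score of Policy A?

Baseline:
  S = 89
  D = 87
  A = -1 − 2·89 + 4·87 = 169
  W = 30 − 3·89 − 4·169 = -913
  H = 152 + 2·87 − 2·169 = -12
Policy A (D − 47, S − 33):
  S = 89 − 33 = 56
  D = 87 − 47 = 40
  A = -1 − 2·56 + 4·40 = 47
  W = 30 − 3·56 − 4·47 = -326
  H = 152 + 2·40 − 2·47 = 138
ΔH = 138 − (-12) = 150; ΔW = -326 − (-913) = 587
Score = (-4)·150 + (-3)·587 = -2361

-2361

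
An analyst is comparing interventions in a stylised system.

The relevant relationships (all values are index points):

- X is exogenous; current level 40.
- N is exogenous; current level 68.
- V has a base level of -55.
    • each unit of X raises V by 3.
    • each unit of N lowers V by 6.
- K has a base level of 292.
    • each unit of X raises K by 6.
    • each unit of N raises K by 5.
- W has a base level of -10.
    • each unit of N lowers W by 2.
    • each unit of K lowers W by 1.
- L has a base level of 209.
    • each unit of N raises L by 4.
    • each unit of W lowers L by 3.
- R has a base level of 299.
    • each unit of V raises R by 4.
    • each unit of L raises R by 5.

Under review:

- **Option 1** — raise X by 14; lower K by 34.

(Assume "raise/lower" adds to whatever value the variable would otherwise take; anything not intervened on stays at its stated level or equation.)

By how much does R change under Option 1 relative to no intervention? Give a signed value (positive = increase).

918

Baseline:
  X = 40
  N = 68
  V = -55 + 3·40 − 6·68 = -343
  K = 292 + 6·40 + 5·68 = 872
  W = -10 − 2·68 − 872 = -1018
  L = 209 + 4·68 − 3·(-1018) = 3535
  R = 299 + 4·(-343) + 5·3535 = 16602
Option 1 (X + 14, K − 34):
  X = 40 + 14 = 54
  N = 68
  V = -55 + 3·54 − 6·68 = -301
  K = 292 + 6·54 + 5·68 (−34 from intervention) = 922
  W = -10 − 2·68 − 922 = -1068
  L = 209 + 4·68 − 3·(-1068) = 3685
  R = 299 + 4·(-301) + 5·3685 = 17520
Change in R: 17520 − 16602 = 918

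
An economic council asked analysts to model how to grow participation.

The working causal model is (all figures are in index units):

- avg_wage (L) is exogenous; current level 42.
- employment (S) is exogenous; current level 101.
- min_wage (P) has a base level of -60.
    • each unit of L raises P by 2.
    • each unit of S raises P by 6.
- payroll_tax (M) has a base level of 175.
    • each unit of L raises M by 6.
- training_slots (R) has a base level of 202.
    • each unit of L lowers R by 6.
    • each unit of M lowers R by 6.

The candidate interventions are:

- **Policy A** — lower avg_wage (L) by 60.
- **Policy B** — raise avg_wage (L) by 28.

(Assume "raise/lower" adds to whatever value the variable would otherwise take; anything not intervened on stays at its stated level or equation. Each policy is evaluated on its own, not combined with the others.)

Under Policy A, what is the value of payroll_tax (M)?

Policy A (L − 60):
  L = 42 − 60 = -18
  M = 175 + 6·(-18) = 67

67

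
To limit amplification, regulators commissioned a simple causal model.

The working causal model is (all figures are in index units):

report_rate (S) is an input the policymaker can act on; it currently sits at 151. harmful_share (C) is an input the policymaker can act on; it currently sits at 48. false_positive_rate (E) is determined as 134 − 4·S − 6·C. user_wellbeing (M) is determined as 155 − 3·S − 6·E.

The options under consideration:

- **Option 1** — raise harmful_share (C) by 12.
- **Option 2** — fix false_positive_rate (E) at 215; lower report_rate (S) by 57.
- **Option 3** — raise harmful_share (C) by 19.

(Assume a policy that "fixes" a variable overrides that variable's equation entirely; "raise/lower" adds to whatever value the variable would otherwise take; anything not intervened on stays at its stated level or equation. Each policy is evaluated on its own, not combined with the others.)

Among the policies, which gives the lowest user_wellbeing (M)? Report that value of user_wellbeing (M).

-1417

Option 1 (C + 12):
  S = 151
  C = 48 + 12 = 60
  E = 134 − 4·151 − 6·60 = -830
  M = 155 − 3·151 − 6·(-830) = 4682
Option 2 (E := 215, S − 57):
  S = 151 − 57 = 94
  C = 48
  E = 215
  M = 155 − 3·94 − 6·215 = -1417
Option 3 (C + 19):
  S = 151
  C = 48 + 19 = 67
  E = 134 − 4·151 − 6·67 = -872
  M = 155 − 3·151 − 6·(-872) = 4934
Comparing — Option 1: M=4682, Option 2: M=-1417, Option 3: M=4934. Lowest is -1417 (Option 2).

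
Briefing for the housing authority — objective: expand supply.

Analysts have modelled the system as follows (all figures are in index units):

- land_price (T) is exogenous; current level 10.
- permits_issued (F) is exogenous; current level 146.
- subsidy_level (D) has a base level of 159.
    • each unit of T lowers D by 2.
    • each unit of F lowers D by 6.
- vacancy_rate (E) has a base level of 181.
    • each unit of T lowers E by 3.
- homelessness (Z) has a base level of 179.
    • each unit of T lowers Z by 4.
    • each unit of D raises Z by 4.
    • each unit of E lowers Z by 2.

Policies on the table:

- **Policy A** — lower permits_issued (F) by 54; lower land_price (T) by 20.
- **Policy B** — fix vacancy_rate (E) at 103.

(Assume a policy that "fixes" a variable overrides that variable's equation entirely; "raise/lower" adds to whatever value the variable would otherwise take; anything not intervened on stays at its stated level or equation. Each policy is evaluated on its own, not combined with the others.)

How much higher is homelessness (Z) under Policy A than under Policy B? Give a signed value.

1320

Policy A (F − 54, T − 20):
  T = 10 − 20 = -10
  F = 146 − 54 = 92
  D = 159 − 2·(-10) − 6·92 = -373
  E = 181 − 3·(-10) = 211
  Z = 179 − 4·(-10) + 4·(-373) − 2·211 = -1695
Policy B (E := 103):
  T = 10
  F = 146
  D = 159 − 2·10 − 6·146 = -737
  E = 103
  Z = 179 − 4·10 + 4·(-737) − 2·103 = -3015
Z: -1695 − (-3015) = 1320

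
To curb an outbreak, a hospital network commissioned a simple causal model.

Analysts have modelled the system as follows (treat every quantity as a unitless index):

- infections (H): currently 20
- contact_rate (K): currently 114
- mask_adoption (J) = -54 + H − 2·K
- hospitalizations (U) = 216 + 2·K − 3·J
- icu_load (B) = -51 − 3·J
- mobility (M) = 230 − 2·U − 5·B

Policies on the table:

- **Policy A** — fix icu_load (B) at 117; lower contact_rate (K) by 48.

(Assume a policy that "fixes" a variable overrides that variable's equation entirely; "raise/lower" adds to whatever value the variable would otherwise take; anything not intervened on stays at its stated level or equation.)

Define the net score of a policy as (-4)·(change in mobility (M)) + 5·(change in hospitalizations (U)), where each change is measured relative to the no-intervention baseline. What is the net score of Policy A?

Baseline:
  H = 20
  K = 114
  J = -54 + 20 − 2·114 = -262
  U = 216 + 2·114 − 3·(-262) = 1230
  B = -51 − 3·(-262) = 735
  M = 230 − 2·1230 − 5·735 = -5905
Policy A (B := 117, K − 48):
  H = 20
  K = 114 − 48 = 66
  J = -54 + 20 − 2·66 = -166
  U = 216 + 2·66 − 3·(-166) = 846
  B = 117
  M = 230 − 2·846 − 5·117 = -2047
ΔM = -2047 − (-5905) = 3858; ΔU = 846 − 1230 = -384
Score = (-4)·3858 + 5·(-384) = -17352

-17352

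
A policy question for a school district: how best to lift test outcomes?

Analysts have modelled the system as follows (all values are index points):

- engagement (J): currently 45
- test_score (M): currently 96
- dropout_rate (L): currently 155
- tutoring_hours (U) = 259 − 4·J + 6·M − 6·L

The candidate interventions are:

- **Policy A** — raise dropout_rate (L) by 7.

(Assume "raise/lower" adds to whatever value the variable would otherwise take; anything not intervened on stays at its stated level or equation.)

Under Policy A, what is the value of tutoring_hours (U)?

-317

Policy A (L + 7):
  J = 45
  M = 96
  L = 155 + 7 = 162
  U = 259 − 4·45 + 6·96 − 6·162 = -317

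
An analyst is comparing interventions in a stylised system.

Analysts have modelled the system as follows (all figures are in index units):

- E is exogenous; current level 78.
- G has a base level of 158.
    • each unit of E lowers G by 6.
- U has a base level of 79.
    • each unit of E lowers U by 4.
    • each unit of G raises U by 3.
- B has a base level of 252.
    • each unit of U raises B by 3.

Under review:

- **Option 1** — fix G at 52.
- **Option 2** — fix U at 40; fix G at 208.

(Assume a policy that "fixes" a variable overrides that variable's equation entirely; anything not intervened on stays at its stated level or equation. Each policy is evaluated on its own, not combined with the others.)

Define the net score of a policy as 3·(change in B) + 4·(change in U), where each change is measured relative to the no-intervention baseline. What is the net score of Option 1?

14118

Baseline:
  E = 78
  G = 158 − 6·78 = -310
  U = 79 − 4·78 + 3·(-310) = -1163
  B = 252 + 3·(-1163) = -3237
Option 1 (G := 52):
  E = 78
  G = 52
  U = 79 − 4·78 + 3·52 = -77
  B = 252 + 3·(-77) = 21
ΔB = 21 − (-3237) = 3258; ΔU = -77 − (-1163) = 1086
Score = 3·3258 + 4·1086 = 14118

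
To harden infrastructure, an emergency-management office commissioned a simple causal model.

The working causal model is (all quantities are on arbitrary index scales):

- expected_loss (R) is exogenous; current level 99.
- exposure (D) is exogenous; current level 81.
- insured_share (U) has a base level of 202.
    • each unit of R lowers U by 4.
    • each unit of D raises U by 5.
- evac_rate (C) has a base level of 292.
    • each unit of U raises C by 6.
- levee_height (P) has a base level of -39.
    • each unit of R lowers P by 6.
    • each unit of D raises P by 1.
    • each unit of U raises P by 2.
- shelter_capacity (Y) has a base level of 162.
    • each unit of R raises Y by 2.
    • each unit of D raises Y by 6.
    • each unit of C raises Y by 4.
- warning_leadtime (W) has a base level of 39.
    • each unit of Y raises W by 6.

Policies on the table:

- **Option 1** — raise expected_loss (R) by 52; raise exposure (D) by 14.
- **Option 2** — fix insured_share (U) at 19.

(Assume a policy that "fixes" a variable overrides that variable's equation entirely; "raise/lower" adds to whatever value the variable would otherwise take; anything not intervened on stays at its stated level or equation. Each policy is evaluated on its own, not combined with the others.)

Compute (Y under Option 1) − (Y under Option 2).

Option 1 (R + 52, D + 14):
  R = 99 + 52 = 151
  D = 81 + 14 = 95
  U = 202 − 4·151 + 5·95 = 73
  C = 292 + 6·73 = 730
  Y = 162 + 2·151 + 6·95 + 4·730 = 3954
Option 2 (U := 19):
  R = 99
  D = 81
  U = 19
  C = 292 + 6·19 = 406
  Y = 162 + 2·99 + 6·81 + 4·406 = 2470
Y: 3954 − 2470 = 1484

1484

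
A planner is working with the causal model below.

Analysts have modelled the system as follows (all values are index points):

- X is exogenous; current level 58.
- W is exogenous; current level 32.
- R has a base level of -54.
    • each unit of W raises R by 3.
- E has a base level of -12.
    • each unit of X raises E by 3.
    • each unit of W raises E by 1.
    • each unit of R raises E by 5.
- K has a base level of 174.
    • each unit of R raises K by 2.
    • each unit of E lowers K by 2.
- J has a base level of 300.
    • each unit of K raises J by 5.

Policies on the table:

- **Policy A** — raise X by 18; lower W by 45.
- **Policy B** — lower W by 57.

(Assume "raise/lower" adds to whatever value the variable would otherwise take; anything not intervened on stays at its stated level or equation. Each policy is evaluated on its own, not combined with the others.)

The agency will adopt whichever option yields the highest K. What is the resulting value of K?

Policy A (X + 18, W − 45):
  X = 58 + 18 = 76
  W = 32 − 45 = -13
  R = -54 + 3·(-13) = -93
  E = -12 + 3·76 + (-13) + 5·(-93) = -262
  K = 174 + 2·(-93) − 2·(-262) = 512
Policy B (W − 57):
  X = 58
  W = 32 − 57 = -25
  R = -54 + 3·(-25) = -129
  E = -12 + 3·58 + (-25) + 5·(-129) = -508
  K = 174 + 2·(-129) − 2·(-508) = 932
Comparing — Policy A: K=512, Policy B: K=932. Highest is 932 (Policy B).

932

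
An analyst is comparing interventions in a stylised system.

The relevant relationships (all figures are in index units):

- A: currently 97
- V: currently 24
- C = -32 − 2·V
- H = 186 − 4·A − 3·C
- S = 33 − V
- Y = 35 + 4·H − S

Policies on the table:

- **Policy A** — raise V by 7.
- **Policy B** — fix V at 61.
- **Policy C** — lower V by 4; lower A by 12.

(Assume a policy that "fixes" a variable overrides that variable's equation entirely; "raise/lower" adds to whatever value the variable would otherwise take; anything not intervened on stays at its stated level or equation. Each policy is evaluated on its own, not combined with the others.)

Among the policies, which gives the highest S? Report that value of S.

13

Policy A (V + 7):
  V = 24 + 7 = 31
  S = 33 − 31 = 2
Policy B (V := 61):
  V = 61
  S = 33 − 61 = -28
Policy C (V − 4, A − 12):
  V = 24 − 4 = 20
  S = 33 − 20 = 13
Comparing — Policy A: S=2, Policy B: S=-28, Policy C: S=13. Highest is 13 (Policy C).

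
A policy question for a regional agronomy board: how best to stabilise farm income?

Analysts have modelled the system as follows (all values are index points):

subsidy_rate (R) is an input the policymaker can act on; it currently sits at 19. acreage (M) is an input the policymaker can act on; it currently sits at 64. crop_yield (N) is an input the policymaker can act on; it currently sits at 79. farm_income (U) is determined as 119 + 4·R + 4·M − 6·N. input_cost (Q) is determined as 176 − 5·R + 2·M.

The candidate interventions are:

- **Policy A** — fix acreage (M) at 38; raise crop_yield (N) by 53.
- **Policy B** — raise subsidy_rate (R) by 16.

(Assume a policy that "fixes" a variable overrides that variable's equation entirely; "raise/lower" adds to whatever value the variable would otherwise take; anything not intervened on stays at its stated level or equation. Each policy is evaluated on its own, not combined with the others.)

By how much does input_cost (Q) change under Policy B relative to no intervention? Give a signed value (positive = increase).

-80

Baseline:
  R = 19
  M = 64
  Q = 176 − 5·19 + 2·64 = 209
Policy B (R + 16):
  R = 19 + 16 = 35
  M = 64
  Q = 176 − 5·35 + 2·64 = 129
Change in Q: 129 − 209 = -80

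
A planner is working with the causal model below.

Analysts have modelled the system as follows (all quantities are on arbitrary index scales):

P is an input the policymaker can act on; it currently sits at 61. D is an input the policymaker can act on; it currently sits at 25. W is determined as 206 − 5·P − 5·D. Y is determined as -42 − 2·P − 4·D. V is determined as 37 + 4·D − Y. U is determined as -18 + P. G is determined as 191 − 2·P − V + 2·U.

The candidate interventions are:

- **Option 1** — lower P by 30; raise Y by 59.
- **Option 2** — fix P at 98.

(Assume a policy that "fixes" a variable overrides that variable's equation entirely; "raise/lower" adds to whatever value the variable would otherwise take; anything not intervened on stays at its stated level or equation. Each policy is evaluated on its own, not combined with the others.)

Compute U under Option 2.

80

Option 2 (P := 98):
  P = 98
  U = -18 + 98 = 80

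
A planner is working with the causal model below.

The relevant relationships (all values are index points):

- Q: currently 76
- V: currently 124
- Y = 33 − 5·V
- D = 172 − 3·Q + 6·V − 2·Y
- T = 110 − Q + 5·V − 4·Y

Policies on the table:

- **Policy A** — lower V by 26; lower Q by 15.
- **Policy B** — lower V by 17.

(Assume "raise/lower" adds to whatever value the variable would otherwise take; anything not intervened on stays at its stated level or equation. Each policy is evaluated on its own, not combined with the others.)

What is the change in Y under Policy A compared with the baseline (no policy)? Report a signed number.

130

Baseline:
  V = 124
  Y = 33 − 5·124 = -587
Policy A (V − 26, Q − 15):
  V = 124 − 26 = 98
  Y = 33 − 5·98 = -457
Change in Y: -457 − (-587) = 130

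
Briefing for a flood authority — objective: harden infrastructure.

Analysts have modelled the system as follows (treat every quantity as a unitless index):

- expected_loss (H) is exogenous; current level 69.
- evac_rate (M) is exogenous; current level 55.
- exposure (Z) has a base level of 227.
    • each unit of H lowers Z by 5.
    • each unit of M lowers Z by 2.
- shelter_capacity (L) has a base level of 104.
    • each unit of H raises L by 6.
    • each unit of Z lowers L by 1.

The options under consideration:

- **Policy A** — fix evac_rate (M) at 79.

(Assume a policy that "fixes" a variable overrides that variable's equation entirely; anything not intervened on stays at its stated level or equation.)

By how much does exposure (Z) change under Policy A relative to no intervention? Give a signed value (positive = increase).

Baseline:
  H = 69
  M = 55
  Z = 227 − 5·69 − 2·55 = -228
Policy A (M := 79):
  H = 69
  M = 79
  Z = 227 − 5·69 − 2·79 = -276
Change in Z: -276 − (-228) = -48

-48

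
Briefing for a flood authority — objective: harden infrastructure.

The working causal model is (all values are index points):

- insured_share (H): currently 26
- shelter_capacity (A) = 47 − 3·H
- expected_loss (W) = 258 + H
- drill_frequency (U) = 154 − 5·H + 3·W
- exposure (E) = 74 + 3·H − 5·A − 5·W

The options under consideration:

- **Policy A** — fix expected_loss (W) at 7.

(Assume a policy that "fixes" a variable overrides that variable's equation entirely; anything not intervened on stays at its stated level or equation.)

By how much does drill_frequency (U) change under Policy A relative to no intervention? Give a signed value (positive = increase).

-831

Baseline:
  H = 26
  W = 258 + 26 = 284
  U = 154 − 5·26 + 3·284 = 876
Policy A (W := 7):
  H = 26
  W = 7
  U = 154 − 5·26 + 3·7 = 45
Change in U: 45 − 876 = -831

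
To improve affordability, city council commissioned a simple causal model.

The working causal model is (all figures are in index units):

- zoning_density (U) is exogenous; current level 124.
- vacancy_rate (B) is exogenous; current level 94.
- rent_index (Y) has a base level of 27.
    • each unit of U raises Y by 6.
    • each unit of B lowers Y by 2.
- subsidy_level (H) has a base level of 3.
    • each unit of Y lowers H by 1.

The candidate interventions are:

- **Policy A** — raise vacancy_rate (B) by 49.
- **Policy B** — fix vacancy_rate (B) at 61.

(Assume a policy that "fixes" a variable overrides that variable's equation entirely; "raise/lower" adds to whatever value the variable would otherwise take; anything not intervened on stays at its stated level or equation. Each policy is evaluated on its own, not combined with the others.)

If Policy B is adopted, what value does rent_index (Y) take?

Policy B (B := 61):
  U = 124
  B = 61
  Y = 27 + 6·124 − 2·61 = 649

649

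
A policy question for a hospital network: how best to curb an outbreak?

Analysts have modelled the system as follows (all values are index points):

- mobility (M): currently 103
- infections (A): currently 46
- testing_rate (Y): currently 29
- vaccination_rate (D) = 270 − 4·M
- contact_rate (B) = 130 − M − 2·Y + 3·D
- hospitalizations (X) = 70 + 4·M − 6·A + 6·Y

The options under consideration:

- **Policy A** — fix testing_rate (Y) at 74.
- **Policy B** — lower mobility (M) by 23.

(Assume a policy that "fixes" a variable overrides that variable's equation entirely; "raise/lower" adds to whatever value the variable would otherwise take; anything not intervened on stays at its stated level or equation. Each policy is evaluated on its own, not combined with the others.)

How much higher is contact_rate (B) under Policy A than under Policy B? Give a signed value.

Policy A (Y := 74):
  M = 103
  Y = 74
  D = 270 − 4·103 = -142
  B = 130 − 103 − 2·74 + 3·(-142) = -547
Policy B (M − 23):
  M = 103 − 23 = 80
  Y = 29
  D = 270 − 4·80 = -50
  B = 130 − 80 − 2·29 + 3·(-50) = -158
B: -547 − (-158) = -389

-389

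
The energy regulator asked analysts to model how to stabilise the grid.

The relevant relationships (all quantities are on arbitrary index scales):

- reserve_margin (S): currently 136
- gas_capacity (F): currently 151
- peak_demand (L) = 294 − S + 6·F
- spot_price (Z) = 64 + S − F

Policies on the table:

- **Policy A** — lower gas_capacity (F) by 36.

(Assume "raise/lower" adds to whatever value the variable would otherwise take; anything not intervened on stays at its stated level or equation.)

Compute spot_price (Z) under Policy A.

Policy A (F − 36):
  S = 136
  F = 151 − 36 = 115
  Z = 64 + 136 − 115 = 85

85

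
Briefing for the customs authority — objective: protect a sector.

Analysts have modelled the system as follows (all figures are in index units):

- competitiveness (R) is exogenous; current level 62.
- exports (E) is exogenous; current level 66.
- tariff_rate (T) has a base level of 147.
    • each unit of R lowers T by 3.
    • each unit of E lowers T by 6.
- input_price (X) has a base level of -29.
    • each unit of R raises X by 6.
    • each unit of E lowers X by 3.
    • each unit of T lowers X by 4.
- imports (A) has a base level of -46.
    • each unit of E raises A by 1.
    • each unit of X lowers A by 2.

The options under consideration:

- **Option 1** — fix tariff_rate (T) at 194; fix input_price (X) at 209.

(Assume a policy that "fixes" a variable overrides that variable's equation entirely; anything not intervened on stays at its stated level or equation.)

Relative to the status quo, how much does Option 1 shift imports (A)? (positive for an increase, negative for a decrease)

3352

Baseline:
  R = 62
  E = 66
  T = 147 − 3·62 − 6·66 = -435
  X = -29 + 6·62 − 3·66 − 4·(-435) = 1885
  A = -46 + 66 − 2·1885 = -3750
Option 1 (T := 194, X := 209):
  R = 62
  E = 66
  T = 194
  X = 209
  A = -46 + 66 − 2·209 = -398
Change in A: -398 − (-3750) = 3352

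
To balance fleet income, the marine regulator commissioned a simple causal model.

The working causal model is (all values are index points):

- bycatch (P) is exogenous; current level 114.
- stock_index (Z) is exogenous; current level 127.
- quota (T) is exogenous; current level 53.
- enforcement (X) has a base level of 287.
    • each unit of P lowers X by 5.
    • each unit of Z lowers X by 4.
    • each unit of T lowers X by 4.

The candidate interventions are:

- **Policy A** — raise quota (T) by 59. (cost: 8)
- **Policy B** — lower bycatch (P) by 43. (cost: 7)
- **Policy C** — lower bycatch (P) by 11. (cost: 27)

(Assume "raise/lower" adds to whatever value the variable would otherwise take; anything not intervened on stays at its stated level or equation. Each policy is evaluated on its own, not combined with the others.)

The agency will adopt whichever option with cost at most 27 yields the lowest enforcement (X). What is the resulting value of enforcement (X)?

-1239

Policy A (T + 59):
  P = 114
  Z = 127
  T = 53 + 59 = 112
  X = 287 − 5·114 − 4·127 − 4·112 = -1239
Policy B (P − 43):
  P = 114 − 43 = 71
  Z = 127
  T = 53
  X = 287 − 5·71 − 4·127 − 4·53 = -788
Policy C (P − 11):
  P = 114 − 11 = 103
  Z = 127
  T = 53
  X = 287 − 5·103 − 4·127 − 4·53 = -948
Comparing — Policy A: X=-1239, Policy B: X=-788, Policy C: X=-948. Lowest is -1239 (Policy A).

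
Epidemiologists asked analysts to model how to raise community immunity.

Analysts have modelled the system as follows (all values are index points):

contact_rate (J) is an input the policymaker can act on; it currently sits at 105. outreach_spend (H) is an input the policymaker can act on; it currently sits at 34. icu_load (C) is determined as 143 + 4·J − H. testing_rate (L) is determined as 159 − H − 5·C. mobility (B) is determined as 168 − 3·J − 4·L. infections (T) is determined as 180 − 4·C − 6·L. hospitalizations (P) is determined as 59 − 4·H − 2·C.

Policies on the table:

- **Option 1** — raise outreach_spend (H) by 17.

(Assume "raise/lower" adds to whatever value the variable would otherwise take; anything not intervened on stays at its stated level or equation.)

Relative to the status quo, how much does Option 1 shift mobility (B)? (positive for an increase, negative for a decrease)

-272

Baseline:
  J = 105
  H = 34
  C = 143 + 4·105 − 34 = 529
  L = 159 − 34 − 5·529 = -2520
  B = 168 − 3·105 − 4·(-2520) = 9933
Option 1 (H + 17):
  J = 105
  H = 34 + 17 = 51
  C = 143 + 4·105 − 51 = 512
  L = 159 − 51 − 5·512 = -2452
  B = 168 − 3·105 − 4·(-2452) = 9661
Change in B: 9661 − 9933 = -272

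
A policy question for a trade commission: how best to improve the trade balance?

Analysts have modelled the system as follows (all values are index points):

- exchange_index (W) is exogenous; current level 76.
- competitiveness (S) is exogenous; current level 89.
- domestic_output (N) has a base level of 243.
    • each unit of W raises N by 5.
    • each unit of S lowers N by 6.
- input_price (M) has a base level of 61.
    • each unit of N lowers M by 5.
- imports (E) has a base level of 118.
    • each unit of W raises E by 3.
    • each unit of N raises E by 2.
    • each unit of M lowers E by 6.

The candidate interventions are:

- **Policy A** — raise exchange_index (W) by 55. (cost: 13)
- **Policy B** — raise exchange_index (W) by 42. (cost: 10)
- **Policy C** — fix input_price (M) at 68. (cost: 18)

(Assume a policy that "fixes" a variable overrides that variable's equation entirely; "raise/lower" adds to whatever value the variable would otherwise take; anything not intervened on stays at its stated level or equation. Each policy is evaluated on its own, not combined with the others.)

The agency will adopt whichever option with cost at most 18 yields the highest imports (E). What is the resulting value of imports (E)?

11793

Policy A (W + 55):
  W = 76 + 55 = 131
  S = 89
  N = 243 + 5·131 − 6·89 = 364
  M = 61 − 5·364 = -1759
  E = 118 + 3·131 + 2·364 − 6·(-1759) = 11793
Policy B (W + 42):
  W = 76 + 42 = 118
  S = 89
  N = 243 + 5·118 − 6·89 = 299
  M = 61 − 5·299 = -1434
  E = 118 + 3·118 + 2·299 − 6·(-1434) = 9674
Policy C (M := 68):
  W = 76
  S = 89
  N = 243 + 5·76 − 6·89 = 89
  M = 68
  E = 118 + 3·76 + 2·89 − 6·68 = 116
Comparing — Policy A: E=11793, Policy B: E=9674, Policy C: E=116. Highest is 11793 (Policy A).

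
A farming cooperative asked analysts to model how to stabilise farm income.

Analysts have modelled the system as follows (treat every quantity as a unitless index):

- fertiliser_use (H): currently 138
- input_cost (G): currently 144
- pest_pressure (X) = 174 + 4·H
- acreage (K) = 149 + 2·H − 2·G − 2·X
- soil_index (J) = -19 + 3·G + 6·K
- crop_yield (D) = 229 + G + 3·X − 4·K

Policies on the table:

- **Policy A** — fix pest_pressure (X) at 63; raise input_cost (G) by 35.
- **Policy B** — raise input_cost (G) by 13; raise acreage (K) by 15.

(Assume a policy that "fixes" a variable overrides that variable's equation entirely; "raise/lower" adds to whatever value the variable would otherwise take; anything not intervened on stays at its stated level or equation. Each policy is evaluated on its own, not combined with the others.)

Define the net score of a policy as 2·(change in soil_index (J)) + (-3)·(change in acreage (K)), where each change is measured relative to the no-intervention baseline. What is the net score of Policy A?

Baseline:
  H = 138
  G = 144
  X = 174 + 4·138 = 726
  K = 149 + 2·138 − 2·144 − 2·726 = -1315
  J = -19 + 3·144 + 6·(-1315) = -7477
Policy A (X := 63, G + 35):
  H = 138
  G = 144 + 35 = 179
  X = 63
  K = 149 + 2·138 − 2·179 − 2·63 = -59
  J = -19 + 3·179 + 6·(-59) = 164
ΔJ = 164 − (-7477) = 7641; ΔK = -59 − (-1315) = 1256
Score = 2·7641 + (-3)·1256 = 11514

11514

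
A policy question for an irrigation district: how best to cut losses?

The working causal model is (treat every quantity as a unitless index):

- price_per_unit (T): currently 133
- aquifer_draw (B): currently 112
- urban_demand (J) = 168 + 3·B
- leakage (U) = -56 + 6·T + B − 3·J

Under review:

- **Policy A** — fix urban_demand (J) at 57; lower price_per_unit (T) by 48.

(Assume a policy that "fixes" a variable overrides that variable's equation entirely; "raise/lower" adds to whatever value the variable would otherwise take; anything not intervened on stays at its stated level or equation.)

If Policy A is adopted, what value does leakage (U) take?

Policy A (J := 57, T − 48):
  T = 133 − 48 = 85
  B = 112
  J = 57
  U = -56 + 6·85 + 112 − 3·57 = 395

395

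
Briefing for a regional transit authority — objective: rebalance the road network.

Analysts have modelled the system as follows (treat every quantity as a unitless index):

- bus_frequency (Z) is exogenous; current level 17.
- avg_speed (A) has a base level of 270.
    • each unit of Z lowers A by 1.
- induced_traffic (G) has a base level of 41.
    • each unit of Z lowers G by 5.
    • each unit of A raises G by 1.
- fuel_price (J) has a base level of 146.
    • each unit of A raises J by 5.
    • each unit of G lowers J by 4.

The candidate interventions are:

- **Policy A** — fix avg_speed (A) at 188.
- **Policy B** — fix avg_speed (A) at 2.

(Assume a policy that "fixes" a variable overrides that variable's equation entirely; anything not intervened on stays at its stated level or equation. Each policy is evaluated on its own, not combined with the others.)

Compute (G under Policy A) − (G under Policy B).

Policy A (A := 188):
  Z = 17
  A = 188
  G = 41 − 5·17 + 188 = 144
Policy B (A := 2):
  Z = 17
  A = 2
  G = 41 − 5·17 + 2 = -42
G: 144 − (-42) = 186

186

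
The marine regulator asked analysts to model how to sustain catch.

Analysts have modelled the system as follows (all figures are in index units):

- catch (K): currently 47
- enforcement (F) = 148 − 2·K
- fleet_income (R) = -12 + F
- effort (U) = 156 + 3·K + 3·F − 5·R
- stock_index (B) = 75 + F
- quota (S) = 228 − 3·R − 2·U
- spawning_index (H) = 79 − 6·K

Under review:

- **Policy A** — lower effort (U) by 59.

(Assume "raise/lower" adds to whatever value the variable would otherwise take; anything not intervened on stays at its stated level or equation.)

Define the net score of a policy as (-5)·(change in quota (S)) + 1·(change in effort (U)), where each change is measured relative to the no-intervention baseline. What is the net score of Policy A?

Baseline:
  K = 47
  F = 148 − 2·47 = 54
  R = -12 + 54 = 42
  U = 156 + 3·47 + 3·54 − 5·42 = 249
  S = 228 − 3·42 − 2·249 = -396
Policy A (U − 59):
  K = 47
  F = 148 − 2·47 = 54
  R = -12 + 54 = 42
  U = 156 + 3·47 + 3·54 − 5·42 (−59 from intervention) = 190
  S = 228 − 3·42 − 2·190 = -278
ΔS = -278 − (-396) = 118; ΔU = 190 − 249 = -59
Score = (-5)·118 + 1·(-59) = -649

-649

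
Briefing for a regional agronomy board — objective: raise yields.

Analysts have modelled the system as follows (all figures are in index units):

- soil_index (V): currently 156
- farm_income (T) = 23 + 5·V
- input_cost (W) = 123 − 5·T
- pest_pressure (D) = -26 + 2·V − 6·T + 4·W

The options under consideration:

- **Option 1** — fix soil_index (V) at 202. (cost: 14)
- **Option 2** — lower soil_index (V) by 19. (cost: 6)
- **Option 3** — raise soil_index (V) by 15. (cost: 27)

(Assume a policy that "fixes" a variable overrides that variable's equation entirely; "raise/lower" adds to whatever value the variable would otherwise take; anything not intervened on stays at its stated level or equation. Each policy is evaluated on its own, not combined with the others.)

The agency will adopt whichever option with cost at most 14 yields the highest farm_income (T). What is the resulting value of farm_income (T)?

Option 1 (V := 202):
  V = 202
  T = 23 + 5·202 = 1033
Option 2 (V − 19):
  V = 156 − 19 = 137
  T = 23 + 5·137 = 708
Comparing — Option 1: T=1033, Option 2: T=708. Highest is 1033 (Option 1).

1033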